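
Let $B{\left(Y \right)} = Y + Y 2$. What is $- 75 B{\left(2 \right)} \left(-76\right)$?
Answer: $34200$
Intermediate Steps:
$B{\left(Y \right)} = 3 Y$ ($B{\left(Y \right)} = Y + 2 Y = 3 Y$)
$- 75 B{\left(2 \right)} \left(-76\right) = - 75 \cdot 3 \cdot 2 \left(-76\right) = \left(-75\right) 6 \left(-76\right) = \left(-450\right) \left(-76\right) = 34200$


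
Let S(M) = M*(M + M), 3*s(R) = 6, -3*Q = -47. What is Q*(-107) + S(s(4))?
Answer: -5005/3 ≈ -1668.3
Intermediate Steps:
Q = 47/3 (Q = -1/3*(-47) = 47/3 ≈ 15.667)
s(R) = 2 (s(R) = (1/3)*6 = 2)
S(M) = 2*M**2 (S(M) = M*(2*M) = 2*M**2)
Q*(-107) + S(s(4)) = (47/3)*(-107) + 2*2**2 = -5029/3 + 2*4 = -5029/3 + 8 = -5005/3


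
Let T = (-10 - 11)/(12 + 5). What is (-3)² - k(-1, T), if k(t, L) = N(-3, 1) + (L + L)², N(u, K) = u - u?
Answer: 837/289 ≈ 2.8962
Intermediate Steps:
N(u, K) = 0
T = -21/17 ≈ -1.2353
k(t, L) = 4*L² (k(t, L) = 0 + (L + L)² = 0 + (2*L)² = 0 + 4*L² = 4*L²)
(-3)² - k(-1, T) = (-3)² - 4*(-21/17)² = 9 - 4*441/289 = 9 - 1*1764/289 = 9 - 1764/289 = 837/289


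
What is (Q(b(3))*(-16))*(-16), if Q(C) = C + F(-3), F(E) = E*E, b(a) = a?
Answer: 3072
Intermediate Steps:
F(E) = E²
Q(C) = 9 + C (Q(C) = C + (-3)² = C + 9 = 9 + C)
(Q(b(3))*(-16))*(-16) = ((9 + 3)*(-16))*(-16) = (12*(-16))*(-16) = -192*(-16) = 3072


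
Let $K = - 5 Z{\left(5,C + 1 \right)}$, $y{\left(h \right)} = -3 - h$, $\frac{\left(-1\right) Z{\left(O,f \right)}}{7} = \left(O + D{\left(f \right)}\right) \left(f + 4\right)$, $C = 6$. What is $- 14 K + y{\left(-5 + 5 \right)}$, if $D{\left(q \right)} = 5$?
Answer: $-53903$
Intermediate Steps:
$Z{\left(O,f \right)} = - 7 \left(4 + f\right) \left(5 + O\right)$ ($Z{\left(O,f \right)} = - 7 \left(O + 5\right) \left(f + 4\right) = - 7 \left(5 + O\right) \left(4 + f\right) = - 7 \left(4 + f\right) \left(5 + O\right)$)
$K = 3850$ ($K = - 5 \left(-140 - 35 \left(6 + 1\right) - 140 - 35 \left(6 + 1\right)\right) = - 5 \left(-140 - 245 - 140 - 35 \cdot 7\right) = - 5 \left(-140 - 245 - 140 - 245\right) = \left(-5\right) \left(-770\right) = 3850$)
$- 14 K + y{\left(-5 + 5 \right)} = \left(-14\right) 3850 - 3 = -53900 - 3 = -53903$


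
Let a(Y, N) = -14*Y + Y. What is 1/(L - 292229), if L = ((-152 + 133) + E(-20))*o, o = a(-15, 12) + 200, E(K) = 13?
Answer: -1/294599 ≈ -3.3944e-6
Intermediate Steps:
a(Y, N) = -13*Y
o = 395 (o = -13*(-15) + 200 = 195 + 200 = 395)
L = -2370 (L = ((-152 + 133) + 13)*395 = (-19 + 13)*395 = -6*395 = -2370)
1/(L - 292229) = 1/(-2370 - 292229) = 1/(-294599) = -1/294599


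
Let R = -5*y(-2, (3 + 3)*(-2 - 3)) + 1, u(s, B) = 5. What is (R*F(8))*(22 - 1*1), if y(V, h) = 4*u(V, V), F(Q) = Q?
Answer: -16632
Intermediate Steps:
y(V, h) = 20 (y(V, h) = 4*5 = 20)
R = -99 (R = -5*20 + 1 = -100 + 1 = -99)
(R*F(8))*(22 - 1*1) = (-99*8)*(22 - 1*1) = -792*(22 - 1) = -792*21 = -16632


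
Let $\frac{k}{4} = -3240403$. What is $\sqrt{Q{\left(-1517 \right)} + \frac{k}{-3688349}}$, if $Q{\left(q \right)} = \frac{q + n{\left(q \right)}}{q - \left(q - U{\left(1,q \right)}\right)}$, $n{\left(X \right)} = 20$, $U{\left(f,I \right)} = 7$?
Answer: $\frac{i \sqrt{2861488160436283}}{3688349} \approx 14.503 i$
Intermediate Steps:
$k = -12961612$ ($k = 4 \left(-3240403\right) = -12961612$)
$Q{\left(q \right)} = \frac{20}{7} + \frac{q}{7}$ ($Q{\left(q \right)} = \frac{q + 20}{q - \left(-7 + q\right)} = \frac{20 + q}{7} = \left(20 + q\right) \frac{1}{7} = \frac{20}{7} + \frac{q}{7}$)
$\sqrt{Q{\left(-1517 \right)} + \frac{k}{-3688349}} = \sqrt{\left(\frac{20}{7} + \frac{1}{7} \left(-1517\right)\right) - \frac{12961612}{-3688349}} = \sqrt{\left(\frac{20}{7} - \frac{1517}{7}\right) - - \frac{12961612}{3688349}} = \sqrt{- \frac{1497}{7} + \frac{12961612}{3688349}} = \sqrt{- \frac{775818167}{3688349}} = \frac{i \sqrt{2861488160436283}}{3688349}$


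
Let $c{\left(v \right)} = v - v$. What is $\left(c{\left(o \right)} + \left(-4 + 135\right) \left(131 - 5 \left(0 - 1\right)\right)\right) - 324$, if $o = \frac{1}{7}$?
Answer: $17492$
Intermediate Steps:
$o = \frac{1}{7} \approx 0.14286$
$c{\left(v \right)} = 0$
$\left(c{\left(o \right)} + \left(-4 + 135\right) \left(131 - 5 \left(0 - 1\right)\right)\right) - 324 = \left(0 + \left(-4 + 135\right) \left(131 - 5 \left(0 - 1\right)\right)\right) - 324 = \left(0 + 131 \left(131 - -5\right)\right) - 324 = \left(0 + 131 \left(131 + 5\right)\right) - 324 = \left(0 + 131 \cdot 136\right) - 324 = \left(0 + 17816\right) - 324 = 17816 - 324 = 17492$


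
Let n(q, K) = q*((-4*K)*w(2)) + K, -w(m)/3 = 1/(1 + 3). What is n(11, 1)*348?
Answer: 11832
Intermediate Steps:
w(m) = -¾ (w(m) = -3/(1 + 3) = -3/4 = -3*¼ = -¾)
n(q, K) = K + 3*K*q (n(q, K) = q*(-4*K*(-¾)) + K = q*(3*K) + K = 3*K*q + K = K + 3*K*q)
n(11, 1)*348 = (1*(1 + 3*11))*348 = (1*(1 + 33))*348 = (1*34)*348 = 34*348 = 11832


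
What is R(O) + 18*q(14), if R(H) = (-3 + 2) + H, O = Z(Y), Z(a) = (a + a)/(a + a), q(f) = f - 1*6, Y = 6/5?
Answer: 144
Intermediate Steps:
Y = 6/5 (Y = 6*(⅕) = 6/5 ≈ 1.2000)
q(f) = -6 + f (q(f) = f - 6 = -6 + f)
Z(a) = 1 (Z(a) = (2*a)/((2*a)) = (2*a)*(1/(2*a)) = 1)
O = 1
R(H) = -1 + H
R(O) + 18*q(14) = (-1 + 1) + 18*(-6 + 14) = 0 + 18*8 = 0 + 144 = 144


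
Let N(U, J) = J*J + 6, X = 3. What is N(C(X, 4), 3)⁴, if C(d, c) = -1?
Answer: 50625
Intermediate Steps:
N(U, J) = 6 + J² (N(U, J) = J² + 6 = 6 + J²)
N(C(X, 4), 3)⁴ = (6 + 3²)⁴ = (6 + 9)⁴ = 15⁴ = 50625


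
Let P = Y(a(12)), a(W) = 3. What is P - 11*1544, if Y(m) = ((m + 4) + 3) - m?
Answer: -16977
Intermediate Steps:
Y(m) = 7 (Y(m) = ((4 + m) + 3) - m = (7 + m) - m = 7)
P = 7
P - 11*1544 = 7 - 11*1544 = 7 - 1*16984 = 7 - 16984 = -16977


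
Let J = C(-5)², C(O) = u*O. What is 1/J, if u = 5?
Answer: 1/625 ≈ 0.0016000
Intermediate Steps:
C(O) = 5*O
J = 625 (J = (5*(-5))² = (-25)² = 625)
1/J = 1/625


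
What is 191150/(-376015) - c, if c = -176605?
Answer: 13281187585/75203 ≈ 1.7660e+5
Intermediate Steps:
191150/(-376015) - c = 191150/(-376015) - 1*(-176605) = 191150*(-1/376015) + 176605 = -38230/75203 + 176605 = 13281187585/75203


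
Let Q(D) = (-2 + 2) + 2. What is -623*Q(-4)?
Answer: -1246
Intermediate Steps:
Q(D) = 2 (Q(D) = 0 + 2 = 2)
-623*Q(-4) = -623*2 = -1246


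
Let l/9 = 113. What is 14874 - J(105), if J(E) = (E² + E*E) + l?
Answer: -8193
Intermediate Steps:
l = 1017 (l = 9*113 = 1017)
J(E) = 1017 + 2*E² (J(E) = (E² + E*E) + 1017 = (E² + E²) + 1017 = 2*E² + 1017 = 1017 + 2*E²)
14874 - J(105) = 14874 - (1017 + 2*105²) = 14874 - (1017 + 2*11025) = 14874 - (1017 + 22050) = 14874 - 1*23067 = 14874 - 23067 = -8193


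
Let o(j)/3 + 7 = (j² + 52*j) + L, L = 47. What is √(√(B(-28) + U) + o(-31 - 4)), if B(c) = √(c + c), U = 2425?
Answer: √(-1665 + √(2425 + 2*I*√14)) ≈ 0.0009 + 40.196*I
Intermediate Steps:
B(c) = √2*√c (B(c) = √(2*c) = √2*√c)
o(j) = 120 + 3*j² + 156*j (o(j) = -21 + 3*((j² + 52*j) + 47) = -21 + 3*(47 + j² + 52*j) = -21 + (141 + 3*j² + 156*j) = 120 + 3*j² + 156*j)
√(√(B(-28) + U) + o(-31 - 4)) = √(√(√2*√(-28) + 2425) + (120 + 3*(-31 - 4)² + 156*(-31 - 4))) = √(√(√2*(2*I*√7) + 2425) + (120 + 3*(-35)² + 156*(-35))) = √(√(2*I*√14 + 2425) + (120 + 3*1225 - 5460)) = √(√(2425 + 2*I*√14) + (120 + 3675 - 5460)) = √(√(2425 + 2*I*√14) - 1665) = √(-1665 + √(2425 + 2*I*√14))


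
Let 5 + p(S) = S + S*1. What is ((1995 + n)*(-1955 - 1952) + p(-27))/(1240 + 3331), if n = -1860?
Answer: -527504/4571 ≈ -115.40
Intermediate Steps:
p(S) = -5 + 2*S (p(S) = -5 + (S + S*1) = -5 + (S + S) = -5 + 2*S)
((1995 + n)*(-1955 - 1952) + p(-27))/(1240 + 3331) = ((1995 - 1860)*(-1955 - 1952) + (-5 + 2*(-27)))/(1240 + 3331) = (135*(-3907) + (-5 - 54))/4571 = (-527445 - 59)*(1/4571) = -527504*1/4571 = -527504/4571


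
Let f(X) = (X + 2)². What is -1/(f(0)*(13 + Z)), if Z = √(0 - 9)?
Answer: -13/712 + 3*I/712 ≈ -0.018258 + 0.0042135*I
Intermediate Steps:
f(X) = (2 + X)²
Z = 3*I (Z = √(-9) = 3*I ≈ 3.0*I)
-1/(f(0)*(13 + Z)) = -1/((2 + 0)²*(13 + 3*I)) = -1/(2²*(13 + 3*I)) = -1/(4*(13 + 3*I)) = -1/(52 + 12*I) = -(52 - 12*I)/2848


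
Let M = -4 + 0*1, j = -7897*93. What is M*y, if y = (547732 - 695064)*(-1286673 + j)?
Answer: -1191087284832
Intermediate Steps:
j = -734421
M = -4 (M = -4 + 0 = -4)
y = 297771821208 (y = (547732 - 695064)*(-1286673 - 734421) = -147332*(-2021094) = 297771821208)
M*y = -4*297771821208 = -1191087284832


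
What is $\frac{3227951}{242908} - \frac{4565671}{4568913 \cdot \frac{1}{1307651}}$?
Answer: $- \frac{1450219916245324205}{1109825519004} \approx -1.3067 \cdot 10^{6}$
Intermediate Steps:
$\frac{3227951}{242908} - \frac{4565671}{4568913 \cdot \frac{1}{1307651}} = 3227951 \cdot \frac{1}{242908} - \frac{4565671}{4568913 \cdot \frac{1}{1307651}} = \frac{3227951}{242908} - \frac{4565671}{\frac{4568913}{1307651}} = \frac{3227951}{242908} - \frac{5970304248821}{4568913} = - \frac{1450219916245324205}{1109825519004}$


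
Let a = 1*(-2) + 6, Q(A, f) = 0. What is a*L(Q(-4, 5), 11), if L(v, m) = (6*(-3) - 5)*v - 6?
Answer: -24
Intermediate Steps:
a = 4 (a = -2 + 6 = 4)
L(v, m) = -6 - 23*v (L(v, m) = (-18 - 5)*v - 6 = -23*v - 6 = -6 - 23*v)
a*L(Q(-4, 5), 11) = 4*(-6 - 23*0) = 4*(-6 + 0) = 4*(-6) = -24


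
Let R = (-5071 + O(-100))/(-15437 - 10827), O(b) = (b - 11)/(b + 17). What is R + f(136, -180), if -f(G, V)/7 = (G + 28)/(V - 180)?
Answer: 165876281/49048020 ≈ 3.3819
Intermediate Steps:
O(b) = (-11 + b)/(17 + b)
f(G, V) = -7*(28 + G)/(-180 + V) (f(G, V) = -7*(G + 28)/(V - 180) = -7*(28 + G)/(-180 + V))
R = 210391/1089956 (R = (-5071 + (-11 - 100)/(17 - 100))/(-15437 - 10827) = (-5071 - 111/(-83))/(-26264) = (-5071 - 1/83*(-111))*(-1/26264) = (-5071 + 111/83)*(-1/26264) = -420782/83*(-1/26264) = 210391/1089956 ≈ 0.19303)
R + f(136, -180) = 210391/1089956 + 7*(-28 - 1*136)/(-180 - 180) = 210391/1089956 + 7*(-28 - 136)/(-360) = 210391/1089956 + 7*(-1/360)*(-164) = 210391/1089956 + 287/90 = 165876281/49048020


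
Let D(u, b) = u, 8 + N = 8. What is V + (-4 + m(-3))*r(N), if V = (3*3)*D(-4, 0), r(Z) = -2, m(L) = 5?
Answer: -38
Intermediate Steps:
N = 0 (N = -8 + 8 = 0)
V = -36 (V = (3*3)*(-4) = 9*(-4) = -36)
V + (-4 + m(-3))*r(N) = -36 + (-4 + 5)*(-2) = -36 + 1*(-2) = -36 - 2 = -38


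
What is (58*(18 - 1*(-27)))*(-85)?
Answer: -221850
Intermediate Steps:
(58*(18 - 1*(-27)))*(-85) = (58*(18 + 27))*(-85) = (58*45)*(-85) = 2610*(-85) = -221850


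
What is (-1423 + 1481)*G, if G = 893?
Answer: 51794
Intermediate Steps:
(-1423 + 1481)*G = (-1423 + 1481)*893 = 58*893 = 51794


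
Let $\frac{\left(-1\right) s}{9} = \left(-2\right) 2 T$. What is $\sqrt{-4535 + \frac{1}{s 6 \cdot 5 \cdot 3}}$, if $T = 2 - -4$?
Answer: $\frac{i \sqrt{1322405985}}{540} \approx 67.342 i$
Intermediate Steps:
$T = 6$ ($T = 2 + 4 = 6$)
$s = 216$ ($s = - 9 \left(-2\right) 2 \cdot 6 = - 9 \left(\left(-4\right) 6\right) = \left(-9\right) \left(-24\right) = 216$)
$\sqrt{-4535 + \frac{1}{s 6 \cdot 5 \cdot 3}} = \sqrt{-4535 + \frac{1}{216 \cdot 6 \cdot 5 \cdot 3}} = \sqrt{-4535 + \frac{1}{216 \cdot 30 \cdot 3}} = \sqrt{-4535 + \frac{1}{216 \cdot 90}} = \sqrt{-4535 + \frac{1}{19440}} = \sqrt{- \frac{88160399}{19440}} = \frac{i \sqrt{1322405985}}{540}$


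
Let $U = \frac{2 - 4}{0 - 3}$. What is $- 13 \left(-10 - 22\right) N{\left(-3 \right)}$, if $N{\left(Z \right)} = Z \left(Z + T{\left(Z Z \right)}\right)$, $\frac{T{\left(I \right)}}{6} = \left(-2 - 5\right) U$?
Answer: $38688$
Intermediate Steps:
$U = \frac{2}{3}$ ($U = - \frac{2}{-3} = \left(-2\right) \left(- \frac{1}{3}\right) = \frac{2}{3} \approx 0.66667$)
$T{\left(I \right)} = -28$ ($T{\left(I \right)} = 6 \left(-2 - 5\right) \frac{2}{3} = 6 \left(\left(-7\right) \frac{2}{3}\right) = 6 \left(- \frac{14}{3}\right) = -28$)
$N{\left(Z \right)} = Z \left(-28 + Z\right)$ ($N{\left(Z \right)} = Z \left(Z - 28\right) = Z \left(-28 + Z\right)$)
$- 13 \left(-10 - 22\right) N{\left(-3 \right)} = - 13 \left(-10 - 22\right) \left(- 3 \left(-28 - 3\right)\right) = \left(-13\right) \left(-32\right) \left(\left(-3\right) \left(-31\right)\right) = 416 \cdot 93 = 38688$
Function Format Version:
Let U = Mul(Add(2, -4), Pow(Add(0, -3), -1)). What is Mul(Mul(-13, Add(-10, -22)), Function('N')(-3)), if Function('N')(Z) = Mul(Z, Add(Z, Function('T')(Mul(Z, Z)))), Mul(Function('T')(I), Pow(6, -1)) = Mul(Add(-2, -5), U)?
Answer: 38688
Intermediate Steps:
U = Rational(2, 3) (U = Mul(-2, Pow(-3, -1)) = Mul(-2, Rational(-1, 3)) = Rational(2, 3) ≈ 0.66667)
Function('T')(I) = -28 (Function('T')(I) = Mul(6, Mul(Add(-2, -5), Rational(2, 3))) = Mul(6, Mul(-7, Rational(2, 3))) = Mul(6, Rational(-14, 3)) = -28)
Function('N')(Z) = Mul(Z, Add(-28, Z)) (Function('N')(Z) = Mul(Z, Add(Z, -28)) = Mul(Z, Add(-28, Z)))
Mul(Mul(-13, Add(-10, -22)), Function('N')(-3)) = Mul(Mul(-13, Add(-10, -22)), Mul(-3, Add(-28, -3))) = Mul(Mul(-13, -32), Mul(-3, -31)) = Mul(416, 93) = 38688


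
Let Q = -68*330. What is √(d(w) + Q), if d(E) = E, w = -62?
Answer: I*√22502 ≈ 150.01*I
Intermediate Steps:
Q = -22440
√(d(w) + Q) = √(-62 - 22440) = √(-22502) = I*√22502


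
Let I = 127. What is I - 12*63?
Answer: -629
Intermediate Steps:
I - 12*63 = 127 - 12*63 = 127 - 756 = -629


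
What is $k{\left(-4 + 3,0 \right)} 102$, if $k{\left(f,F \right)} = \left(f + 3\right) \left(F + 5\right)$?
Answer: $1020$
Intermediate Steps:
$k{\left(f,F \right)} = \left(3 + f\right) \left(5 + F\right)$
$k{\left(-4 + 3,0 \right)} 102 = \left(15 + 3 \cdot 0 + 5 \left(-4 + 3\right) + 0 \left(-4 + 3\right)\right) 102 = \left(15 + 0 + 5 \left(-1\right) + 0 \left(-1\right)\right) 102 = \left(15 + 0 - 5 + 0\right) 102 = 10 \cdot 102 = 1020$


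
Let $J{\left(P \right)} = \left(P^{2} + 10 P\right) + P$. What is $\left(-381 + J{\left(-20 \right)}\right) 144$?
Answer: $-28944$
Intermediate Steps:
$J{\left(P \right)} = P^{2} + 11 P$
$\left(-381 + J{\left(-20 \right)}\right) 144 = \left(-381 - 20 \left(11 - 20\right)\right) 144 = \left(-381 - -180\right) 144 = \left(-381 + 180\right) 144 = \left(-201\right) 144 = -28944$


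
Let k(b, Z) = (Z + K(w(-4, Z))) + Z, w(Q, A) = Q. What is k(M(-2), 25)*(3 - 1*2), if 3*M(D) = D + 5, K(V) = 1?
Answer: 51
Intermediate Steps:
M(D) = 5/3 + D/3 (M(D) = (D + 5)/3 = (5 + D)/3 = 5/3 + D/3)
k(b, Z) = 1 + 2*Z (k(b, Z) = (Z + 1) + Z = (1 + Z) + Z = 1 + 2*Z)
k(M(-2), 25)*(3 - 1*2) = (1 + 2*25)*(3 - 1*2) = (1 + 50)*(3 - 2) = 51*1 = 51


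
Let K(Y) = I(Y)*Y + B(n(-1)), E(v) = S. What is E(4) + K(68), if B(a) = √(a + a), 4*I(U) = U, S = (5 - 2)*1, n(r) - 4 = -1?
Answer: 1159 + √6 ≈ 1161.4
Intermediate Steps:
n(r) = 3 (n(r) = 4 - 1 = 3)
S = 3 (S = 3*1 = 3)
I(U) = U/4
B(a) = √2*√a (B(a) = √(2*a) = √2*√a)
E(v) = 3
K(Y) = √6 + Y²/4 (K(Y) = (Y/4)*Y + √2*√3 = Y²/4 + √6 = √6 + Y²/4)
E(4) + K(68) = 3 + (√6 + (¼)*68²) = 3 + (√6 + (¼)*4624) = 3 + (√6 + 1156) = 3 + (1156 + √6) = 1159 + √6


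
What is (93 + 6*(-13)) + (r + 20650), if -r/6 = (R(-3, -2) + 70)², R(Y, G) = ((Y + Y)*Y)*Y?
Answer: 19129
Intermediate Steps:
R(Y, G) = 2*Y³ (R(Y, G) = ((2*Y)*Y)*Y = (2*Y²)*Y = 2*Y³)
r = -1536 (r = -6*(2*(-3)³ + 70)² = -6*(2*(-27) + 70)² = -6*(-54 + 70)² = -6*16² = -6*256 = -1536)
(93 + 6*(-13)) + (r + 20650) = (93 + 6*(-13)) + (-1536 + 20650) = (93 - 78) + 19114 = 15 + 19114 = 19129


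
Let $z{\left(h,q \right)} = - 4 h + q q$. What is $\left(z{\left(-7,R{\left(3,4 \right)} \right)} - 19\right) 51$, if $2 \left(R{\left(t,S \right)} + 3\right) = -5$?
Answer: $\frac{8007}{4} \approx 2001.8$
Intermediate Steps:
$R{\left(t,S \right)} = - \frac{11}{2}$ ($R{\left(t,S \right)} = -3 + \frac{1}{2} \left(-5\right) = -3 - \frac{5}{2} = - \frac{11}{2}$)
$z{\left(h,q \right)} = q^{2} - 4 h$ ($z{\left(h,q \right)} = - 4 h + q^{2} = q^{2} - 4 h$)
$\left(z{\left(-7,R{\left(3,4 \right)} \right)} - 19\right) 51 = \left(\left(\left(- \frac{11}{2}\right)^{2} - -28\right) - 19\right) 51 = \left(\left(\frac{121}{4} + 28\right) - 19\right) 51 = \left(\frac{233}{4} - 19\right) 51 = \frac{157}{4} \cdot 51 = \frac{8007}{4}$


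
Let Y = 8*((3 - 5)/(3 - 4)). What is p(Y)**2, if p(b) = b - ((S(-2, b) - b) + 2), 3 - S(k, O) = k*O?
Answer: 25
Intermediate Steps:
S(k, O) = 3 - O*k (S(k, O) = 3 - k*O = 3 - O*k)
Y = 16 (Y = 8*(-2/(-1)) = 8*(-2*(-1)) = 8*2 = 16)
p(b) = -5 (p(b) = b - (((3 - 1*b*(-2)) - b) + 2) = b - (((3 + 2*b) - b) + 2) = b - ((3 + b) + 2) = b - (5 + b) = b + (-5 - b) = -5)
p(Y)**2 = (-5)**2 = 25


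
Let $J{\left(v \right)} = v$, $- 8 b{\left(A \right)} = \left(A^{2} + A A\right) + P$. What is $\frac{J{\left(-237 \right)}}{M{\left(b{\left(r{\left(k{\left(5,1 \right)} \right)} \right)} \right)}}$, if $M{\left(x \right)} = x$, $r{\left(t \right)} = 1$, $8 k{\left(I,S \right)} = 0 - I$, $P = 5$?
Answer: $\frac{1896}{7} \approx 270.86$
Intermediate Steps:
$k{\left(I,S \right)} = - \frac{I}{8}$ ($k{\left(I,S \right)} = \frac{0 - I}{8} = \frac{\left(-1\right) I}{8} = - \frac{I}{8}$)
$b{\left(A \right)} = - \frac{5}{8} - \frac{A^{2}}{4}$ ($b{\left(A \right)} = - \frac{\left(A^{2} + A A\right) + 5}{8} = - \frac{\left(A^{2} + A^{2}\right) + 5}{8} = - \frac{2 A^{2} + 5}{8} = - \frac{5 + 2 A^{2}}{8} = - \frac{5}{8} - \frac{A^{2}}{4}$)
$\frac{J{\left(-237 \right)}}{M{\left(b{\left(r{\left(k{\left(5,1 \right)} \right)} \right)} \right)}} = - \frac{237}{- \frac{5}{8} - \frac{1^{2}}{4}} = - \frac{237}{- \frac{5}{8} - \frac{1}{4}} = - \frac{237}{- \frac{7}{8}} = \left(-237\right) \left(- \frac{8}{7}\right) = \frac{1896}{7}$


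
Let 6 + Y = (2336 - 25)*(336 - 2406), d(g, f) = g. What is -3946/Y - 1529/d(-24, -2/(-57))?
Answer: 50795057/797296 ≈ 63.709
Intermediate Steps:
Y = -4783776 (Y = -6 + (2336 - 25)*(336 - 2406) = -6 + 2311*(-2070) = -6 - 4783770 = -4783776)
-3946/Y - 1529/d(-24, -2/(-57)) = -3946/(-4783776) - 1529/(-24) = -3946*(-1/4783776) - 1529*(-1/24) = 1973/2391888 + 1529/24 = 50795057/797296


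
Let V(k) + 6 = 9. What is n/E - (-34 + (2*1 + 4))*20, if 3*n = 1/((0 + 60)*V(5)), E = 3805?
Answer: 1150632001/2054700 ≈ 560.00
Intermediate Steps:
V(k) = 3 (V(k) = -6 + 9 = 3)
n = 1/540 (n = 1/(3*(((0 + 60)*3))) = 1/(3*((60*3))) = (⅓)/180 = (⅓)*(1/180) = 1/540 ≈ 0.0018519)
n/E - (-34 + (2*1 + 4))*20 = (1/540)/3805 - (-34 + (2*1 + 4))*20 = (1/540)*(1/3805) - (-34 + (2 + 4))*20 = 1/2054700 - (-34 + 6)*20 = 1/2054700 - (-28)*20 = 1/2054700 - 1*(-560) = 1/2054700 + 560 = 1150632001/2054700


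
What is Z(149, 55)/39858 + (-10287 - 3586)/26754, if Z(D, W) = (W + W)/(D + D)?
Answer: -75446963/145501629 ≈ -0.51853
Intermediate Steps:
Z(D, W) = W/D (Z(D, W) = (2*W)/((2*D)) = (2*W)*(1/(2*D)) = W/D)
Z(149, 55)/39858 + (-10287 - 3586)/26754 = (55/149)/39858 + (-10287 - 3586)/26754 = (55*(1/149))*(1/39858) - 13873*1/26754 = (55/149)*(1/39858) - 13873/26754 = 55/5938842 - 13873/26754 = -75446963/145501629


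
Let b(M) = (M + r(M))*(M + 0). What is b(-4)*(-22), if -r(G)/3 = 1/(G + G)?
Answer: -319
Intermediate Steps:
r(G) = -3/(2*G) (r(G) = -3/(G + G) = -3*1/(2*G) = -3/(2*G))
b(M) = M*(M - 3/(2*M)) (b(M) = (M - 3/(2*M))*(M + 0) = (M - 3/(2*M))*M = M*(M - 3/(2*M)))
b(-4)*(-22) = (-3/2 + (-4)²)*(-22) = (-3/2 + 16)*(-22) = (29/2)*(-22) = -319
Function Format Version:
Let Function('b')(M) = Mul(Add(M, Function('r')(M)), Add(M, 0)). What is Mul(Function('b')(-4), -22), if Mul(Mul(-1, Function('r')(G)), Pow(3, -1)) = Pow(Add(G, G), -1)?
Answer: -319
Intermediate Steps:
Function('r')(G) = Mul(Rational(-3, 2), Pow(G, -1)) (Function('r')(G) = Mul(-3, Pow(Add(G, G), -1)) = Mul(-3, Pow(Mul(2, G), -1)) = Mul(-3, Mul(Rational(1, 2), Pow(G, -1))) = Mul(Rational(-3, 2), Pow(G, -1)))
Function('b')(M) = Mul(M, Add(M, Mul(Rational(-3, 2), Pow(M, -1)))) (Function('b')(M) = Mul(Add(M, Mul(Rational(-3, 2), Pow(M, -1))), Add(M, 0)) = Mul(Add(M, Mul(Rational(-3, 2), Pow(M, -1))), M) = Mul(M, Add(M, Mul(Rational(-3, 2), Pow(M, -1)))))
Mul(Function('b')(-4), -22) = Mul(Add(Rational(-3, 2), Pow(-4, 2)), -22) = Mul(Add(Rational(-3, 2), 16), -22) = Mul(Rational(29, 2), -22) = -319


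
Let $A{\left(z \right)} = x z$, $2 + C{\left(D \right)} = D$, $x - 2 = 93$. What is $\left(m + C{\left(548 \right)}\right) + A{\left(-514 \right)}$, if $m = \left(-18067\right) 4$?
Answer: $-120552$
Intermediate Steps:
$x = 95$ ($x = 2 + 93 = 95$)
$C{\left(D \right)} = -2 + D$
$A{\left(z \right)} = 95 z$
$m = -72268$
$\left(m + C{\left(548 \right)}\right) + A{\left(-514 \right)} = \left(-72268 + \left(-2 + 548\right)\right) + 95 \left(-514\right) = \left(-72268 + 546\right) - 48830 = -71722 - 48830 = -120552$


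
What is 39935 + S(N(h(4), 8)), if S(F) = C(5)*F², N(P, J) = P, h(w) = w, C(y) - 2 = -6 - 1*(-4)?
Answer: 39935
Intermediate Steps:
C(y) = 0 (C(y) = 2 + (-6 - 1*(-4)) = 2 + (-6 + 4) = 2 - 2 = 0)
S(F) = 0 (S(F) = 0*F² = 0)
39935 + S(N(h(4), 8)) = 39935 + 0 = 39935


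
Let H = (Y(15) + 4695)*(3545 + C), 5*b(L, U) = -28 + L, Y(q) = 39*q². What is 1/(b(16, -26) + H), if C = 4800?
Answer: 5/562035738 ≈ 8.8962e-9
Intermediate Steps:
b(L, U) = -28/5 + L/5 (b(L, U) = (-28 + L)/5 = -28/5 + L/5)
H = 112407150 (H = (39*15² + 4695)*(3545 + 4800) = (39*225 + 4695)*8345 = (8775 + 4695)*8345 = 13470*8345 = 112407150)
1/(b(16, -26) + H) = 1/((-28/5 + (⅕)*16) + 112407150) = 1/((-28/5 + 16/5) + 112407150) = 1/(-12/5 + 112407150) = 1/(562035738/5) = 5/562035738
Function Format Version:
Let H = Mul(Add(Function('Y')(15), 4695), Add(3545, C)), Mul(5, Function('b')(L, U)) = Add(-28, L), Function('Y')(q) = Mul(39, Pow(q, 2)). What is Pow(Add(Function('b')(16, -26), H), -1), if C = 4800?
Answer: Rational(5, 562035738) ≈ 8.8962e-9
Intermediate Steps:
Function('b')(L, U) = Add(Rational(-28, 5), Mul(Rational(1, 5), L)) (Function('b')(L, U) = Mul(Rational(1, 5), Add(-28, L)) = Add(Rational(-28, 5), Mul(Rational(1, 5), L)))
H = 112407150 (H = Mul(Add(Mul(39, Pow(15, 2)), 4695), Add(3545, 4800)) = Mul(Add(Mul(39, 225), 4695), 8345) = Mul(Add(8775, 4695), 8345) = Mul(13470, 8345) = 112407150)
Pow(Add(Function('b')(16, -26), H), -1) = Pow(Add(Add(Rational(-28, 5), Mul(Rational(1, 5), 16)), 112407150), -1) = Pow(Add(Add(Rational(-28, 5), Rational(16, 5)), 112407150), -1) = Pow(Add(Rational(-12, 5), 112407150), -1) = Pow(Rational(562035738, 5), -1) = Rational(5, 562035738)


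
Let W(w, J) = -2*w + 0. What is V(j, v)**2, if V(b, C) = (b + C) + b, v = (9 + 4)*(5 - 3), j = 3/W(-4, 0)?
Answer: 11449/16 ≈ 715.56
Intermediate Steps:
W(w, J) = -2*w
j = 3/8 (j = 3/((-2*(-4))) = 3/8 ≈ 0.37500)
v = 26 (v = 13*2 = 26)
V(b, C) = C + 2*b (V(b, C) = (C + b) + b = C + 2*b)
V(j, v)**2 = (26 + 2*(3/8))**2 = (26 + 3/4)**2 = (107/4)**2 = 11449/16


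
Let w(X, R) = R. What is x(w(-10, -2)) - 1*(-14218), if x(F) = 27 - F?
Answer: 14247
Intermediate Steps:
x(w(-10, -2)) - 1*(-14218) = (27 - 1*(-2)) - 1*(-14218) = (27 + 2) + 14218 = 29 + 14218 = 14247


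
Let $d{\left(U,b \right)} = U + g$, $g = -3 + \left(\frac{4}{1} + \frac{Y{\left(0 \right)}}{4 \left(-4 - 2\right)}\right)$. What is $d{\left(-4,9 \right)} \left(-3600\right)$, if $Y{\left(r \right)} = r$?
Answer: $10800$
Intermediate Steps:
$g = 1$ ($g = -3 + \left(\frac{4}{1} + \frac{0}{4 \left(-4 - 2\right)}\right) = -3 + \left(4 \cdot 1 + \frac{0}{4 \left(-6\right)}\right) = -3 + \left(4 + \frac{0}{-24}\right) = -3 + \left(4 + 0 \left(- \frac{1}{24}\right)\right) = -3 + \left(4 + 0\right) = -3 + 4 = 1$)
$d{\left(U,b \right)} = 1 + U$ ($d{\left(U,b \right)} = U + 1 = 1 + U$)
$d{\left(-4,9 \right)} \left(-3600\right) = \left(1 - 4\right) \left(-3600\right) = \left(-3\right) \left(-3600\right) = 10800$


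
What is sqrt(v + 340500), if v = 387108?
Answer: 2*sqrt(181902) ≈ 853.00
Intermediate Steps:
sqrt(v + 340500) = sqrt(387108 + 340500) = sqrt(727608) = 2*sqrt(181902)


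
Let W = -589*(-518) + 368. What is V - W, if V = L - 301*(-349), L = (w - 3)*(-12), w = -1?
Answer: -200373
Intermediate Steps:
L = 48 (L = (-1 - 3)*(-12) = -4*(-12) = 48)
V = 105097 (V = 48 - 301*(-349) = 48 + 105049 = 105097)
W = 305470 (W = 305102 + 368 = 305470)
V - W = 105097 - 1*305470 = 105097 - 305470 = -200373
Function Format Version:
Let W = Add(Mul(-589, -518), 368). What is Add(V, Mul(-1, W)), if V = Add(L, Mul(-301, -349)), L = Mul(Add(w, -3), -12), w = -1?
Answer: -200373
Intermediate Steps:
L = 48 (L = Mul(Add(-1, -3), -12) = Mul(-4, -12) = 48)
V = 105097 (V = Add(48, Mul(-301, -349)) = Add(48, 105049) = 105097)
W = 305470 (W = Add(305102, 368) = 305470)
Add(V, Mul(-1, W)) = Add(105097, Mul(-1, 305470)) = Add(105097, -305470) = -200373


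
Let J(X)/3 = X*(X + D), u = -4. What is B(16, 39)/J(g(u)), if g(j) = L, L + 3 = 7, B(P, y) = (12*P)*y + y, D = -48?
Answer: -2509/176 ≈ -14.256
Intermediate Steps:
B(P, y) = y + 12*P*y (B(P, y) = 12*P*y + y = y + 12*P*y)
L = 4 (L = -3 + 7 = 4)
g(j) = 4
J(X) = 3*X*(-48 + X) (J(X) = 3*(X*(X - 48)) = 3*(X*(-48 + X)) = 3*X*(-48 + X))
B(16, 39)/J(g(u)) = (39*(1 + 12*16))/((3*4*(-48 + 4))) = (39*(1 + 192))/((3*4*(-44))) = (39*193)/(-528) = 7527*(-1/528) = -2509/176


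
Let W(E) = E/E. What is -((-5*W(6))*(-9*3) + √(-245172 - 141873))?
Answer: -135 - 3*I*√43005 ≈ -135.0 - 622.13*I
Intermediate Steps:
W(E) = 1
-((-5*W(6))*(-9*3) + √(-245172 - 141873)) = -((-5*1)*(-9*3) + √(-245172 - 141873)) = -(-5*(-27) + √(-387045)) = -(135 + 3*I*√43005) = -135 - 3*I*√43005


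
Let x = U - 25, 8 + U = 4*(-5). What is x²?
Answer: 2809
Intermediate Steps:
U = -28 (U = -8 + 4*(-5) = -8 - 20 = -28)
x = -53 (x = -28 - 25 = -53)
x² = (-53)² = 2809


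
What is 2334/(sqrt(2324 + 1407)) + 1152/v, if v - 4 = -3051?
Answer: -1152/3047 + 2334*sqrt(3731)/3731 ≈ 37.833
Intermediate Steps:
v = -3047 (v = 4 - 3051 = -3047)
2334/(sqrt(2324 + 1407)) + 1152/v = 2334/(sqrt(2324 + 1407)) + 1152/(-3047) = 2334/(sqrt(3731)) + 1152*(-1/3047) = 2334*(sqrt(3731)/3731) - 1152/3047 = 2334*sqrt(3731)/3731 - 1152/3047 = -1152/3047 + 2334*sqrt(3731)/3731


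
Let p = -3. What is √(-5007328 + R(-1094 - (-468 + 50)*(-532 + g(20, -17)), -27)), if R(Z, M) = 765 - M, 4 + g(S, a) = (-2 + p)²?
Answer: 2*I*√1251634 ≈ 2237.5*I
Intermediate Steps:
g(S, a) = 21 (g(S, a) = -4 + (-2 - 3)² = -4 + (-5)² = -4 + 25 = 21)
√(-5007328 + R(-1094 - (-468 + 50)*(-532 + g(20, -17)), -27)) = √(-5007328 + (765 - 1*(-27))) = √(-5007328 + (765 + 27)) = √(-5007328 + 792) = √(-5006536) = 2*I*√1251634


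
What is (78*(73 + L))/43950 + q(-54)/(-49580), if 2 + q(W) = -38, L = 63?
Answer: 4397522/18158675 ≈ 0.24217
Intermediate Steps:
q(W) = -40 (q(W) = -2 - 38 = -40)
(78*(73 + L))/43950 + q(-54)/(-49580) = (78*(73 + 63))/43950 - 40/(-49580) = (78*136)*(1/43950) - 40*(-1/49580) = 10608*(1/43950) + 2/2479 = 1768/7325 + 2/2479 = 4397522/18158675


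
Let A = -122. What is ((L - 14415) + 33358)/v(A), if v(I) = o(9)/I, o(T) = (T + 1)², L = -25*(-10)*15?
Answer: -1384273/50 ≈ -27685.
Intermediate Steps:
L = 3750 (L = 250*15 = 3750)
o(T) = (1 + T)²
v(I) = 100/I (v(I) = (1 + 9)²/I = 10²/I = 100/I)
((L - 14415) + 33358)/v(A) = ((3750 - 14415) + 33358)/((100/(-122))) = (-10665 + 33358)/((100*(-1/122))) = 22693/(-50/61) = 22693*(-61/50) = -1384273/50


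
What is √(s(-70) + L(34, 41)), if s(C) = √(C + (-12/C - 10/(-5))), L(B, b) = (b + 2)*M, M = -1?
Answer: √(-52675 + 35*I*√83090)/35 ≈ 0.62514 + 6.5872*I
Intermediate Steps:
L(B, b) = -2 - b (L(B, b) = (b + 2)*(-1) = (2 + b)*(-1) = -2 - b)
s(C) = √(2 + C - 12/C) (s(C) = √(C + (-12/C - 10*(-⅕))) = √(C + (-12/C + 2)) = √(C + (2 - 12/C)) = √(2 + C - 12/C))
√(s(-70) + L(34, 41)) = √(√(2 - 70 - 12/(-70)) + (-2 - 1*41)) = √(√(2 - 70 - 12*(-1/70)) + (-2 - 41)) = √(√(2 - 70 + 6/35) - 43) = √(√(-2374/35) - 43) = √(I*√83090/35 - 43) = √(-43 + I*√83090/35)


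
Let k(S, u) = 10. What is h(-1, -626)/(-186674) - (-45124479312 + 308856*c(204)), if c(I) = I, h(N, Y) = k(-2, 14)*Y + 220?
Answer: 4205902676282876/93337 ≈ 4.5062e+10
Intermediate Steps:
h(N, Y) = 220 + 10*Y (h(N, Y) = 10*Y + 220 = 220 + 10*Y)
h(-1, -626)/(-186674) - (-45124479312 + 308856*c(204)) = (220 + 10*(-626))/(-186674) - 308856/(1/(204 - 146102)) = (220 - 6260)*(-1/186674) - 308856/(1/(-145898)) = -6040*(-1/186674) - 308856/(-1/145898) = 3020/93337 - 308856*(-145898) = 3020/93337 + 45061472688 = 4205902676282876/93337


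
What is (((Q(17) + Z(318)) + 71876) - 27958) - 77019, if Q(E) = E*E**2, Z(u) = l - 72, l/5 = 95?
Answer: -27785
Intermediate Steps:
l = 475 (l = 5*95 = 475)
Z(u) = 403 (Z(u) = 475 - 72 = 403)
Q(E) = E**3
(((Q(17) + Z(318)) + 71876) - 27958) - 77019 = (((17**3 + 403) + 71876) - 27958) - 77019 = (((4913 + 403) + 71876) - 27958) - 77019 = ((5316 + 71876) - 27958) - 77019 = (77192 - 27958) - 77019 = 49234 - 77019 = -27785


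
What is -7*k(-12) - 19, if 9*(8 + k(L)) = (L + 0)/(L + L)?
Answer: 659/18 ≈ 36.611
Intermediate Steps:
k(L) = -143/18 (k(L) = -8 + ((L + 0)/(L + L))/9 = -8 + (L/((2*L)))/9 = -8 + (L*(1/(2*L)))/9 = -8 + (⅑)*(½) = -8 + 1/18 = -143/18)
-7*k(-12) - 19 = -7*(-143/18) - 19 = 1001/18 - 19 = 659/18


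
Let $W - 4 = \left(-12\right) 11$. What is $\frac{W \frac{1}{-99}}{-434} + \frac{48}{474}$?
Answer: $\frac{166808}{1697157} \approx 0.098287$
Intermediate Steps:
$W = -128$ ($W = 4 - 132 = -128$)
$\frac{W \frac{1}{-99}}{-434} + \frac{48}{474} = \frac{\left(-128\right) \frac{1}{-99}}{-434} + \frac{48}{474} = \left(-128\right) \left(- \frac{1}{99}\right) \left(- \frac{1}{434}\right) + 48 \cdot \frac{1}{474} = \frac{128}{99} \left(- \frac{1}{434}\right) + \frac{8}{79} = - \frac{64}{21483} + \frac{8}{79} = \frac{166808}{1697157}$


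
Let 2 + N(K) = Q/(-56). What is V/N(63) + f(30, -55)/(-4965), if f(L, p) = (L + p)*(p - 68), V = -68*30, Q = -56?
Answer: 675035/331 ≈ 2039.4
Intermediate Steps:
N(K) = -1 (N(K) = -2 - 56/(-56) = -2 - 56*(-1/56) = -2 + 1 = -1)
V = -2040
f(L, p) = (-68 + p)*(L + p) (f(L, p) = (L + p)*(-68 + p) = (-68 + p)*(L + p))
V/N(63) + f(30, -55)/(-4965) = -2040/(-1) + ((-55)² - 68*30 - 68*(-55) + 30*(-55))/(-4965) = -2040*(-1) + (3025 - 2040 + 3740 - 1650)*(-1/4965) = 2040 + 3075*(-1/4965) = 2040 - 205/331 = 675035/331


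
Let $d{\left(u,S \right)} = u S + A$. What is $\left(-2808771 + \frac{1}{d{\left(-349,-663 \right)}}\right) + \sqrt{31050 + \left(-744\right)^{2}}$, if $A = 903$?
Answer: $- \frac{652449415589}{232290} + 3 \sqrt{64954} \approx -2.808 \cdot 10^{6}$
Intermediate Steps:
$d{\left(u,S \right)} = 903 + S u$ ($d{\left(u,S \right)} = u S + 903 = S u + 903 = 903 + S u$)
$\left(-2808771 + \frac{1}{d{\left(-349,-663 \right)}}\right) + \sqrt{31050 + \left(-744\right)^{2}} = \left(-2808771 + \frac{1}{903 - -231387}\right) + \sqrt{31050 + \left(-744\right)^{2}} = \left(-2808771 + \frac{1}{903 + 231387}\right) + \sqrt{31050 + 553536} = \left(-2808771 + \frac{1}{232290}\right) + \sqrt{584586} = \left(-2808771 + \frac{1}{232290}\right) + 3 \sqrt{64954} = - \frac{652449415589}{232290} + 3 \sqrt{64954}$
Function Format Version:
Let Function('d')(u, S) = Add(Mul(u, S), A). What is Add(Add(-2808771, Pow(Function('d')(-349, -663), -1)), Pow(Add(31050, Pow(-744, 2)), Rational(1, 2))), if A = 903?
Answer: Add(Rational(-652449415589, 232290), Mul(3, Pow(64954, Rational(1, 2)))) ≈ -2.8080e+6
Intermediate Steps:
Function('d')(u, S) = Add(903, Mul(S, u)) (Function('d')(u, S) = Add(Mul(u, S), 903) = Add(Mul(S, u), 903) = Add(903, Mul(S, u)))
Add(Add(-2808771, Pow(Function('d')(-349, -663), -1)), Pow(Add(31050, Pow(-744, 2)), Rational(1, 2))) = Add(Add(-2808771, Pow(Add(903, Mul(-663, -349)), -1)), Pow(Add(31050, Pow(-744, 2)), Rational(1, 2))) = Add(Add(-2808771, Pow(Add(903, 231387), -1)), Pow(Add(31050, 553536), Rational(1, 2))) = Add(Add(-2808771, Pow(232290, -1)), Pow(584586, Rational(1, 2))) = Add(Add(-2808771, Rational(1, 232290)), Mul(3, Pow(64954, Rational(1, 2)))) = Add(Rational(-652449415589, 232290), Mul(3, Pow(64954, Rational(1, 2))))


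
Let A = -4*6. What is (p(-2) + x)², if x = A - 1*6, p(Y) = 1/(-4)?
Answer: 14641/16 ≈ 915.06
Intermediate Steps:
A = -24
p(Y) = -¼
x = -30 (x = -24 - 1*6 = -24 - 6 = -30)
(p(-2) + x)² = (-¼ - 30)² = (-121/4)² = 14641/16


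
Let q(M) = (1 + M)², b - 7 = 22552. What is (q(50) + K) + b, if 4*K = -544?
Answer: 25024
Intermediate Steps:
K = -136 (K = (¼)*(-544) = -136)
b = 22559 (b = 7 + 22552 = 22559)
(q(50) + K) + b = ((1 + 50)² - 136) + 22559 = (51² - 136) + 22559 = (2601 - 136) + 22559 = 2465 + 22559 = 25024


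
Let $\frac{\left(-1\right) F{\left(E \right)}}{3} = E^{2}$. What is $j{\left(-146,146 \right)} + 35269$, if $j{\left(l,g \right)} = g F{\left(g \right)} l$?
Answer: $1363150837$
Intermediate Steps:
$F{\left(E \right)} = - 3 E^{2}$
$j{\left(l,g \right)} = - 3 l g^{3}$ ($j{\left(l,g \right)} = g \left(- 3 g^{2}\right) l = - 3 g^{3} l = - 3 l g^{3}$)
$j{\left(-146,146 \right)} + 35269 = \left(-3\right) \left(-146\right) 146^{3} + 35269 = \left(-3\right) \left(-146\right) 3112136 + 35269 = 1363115568 + 35269 = 1363150837$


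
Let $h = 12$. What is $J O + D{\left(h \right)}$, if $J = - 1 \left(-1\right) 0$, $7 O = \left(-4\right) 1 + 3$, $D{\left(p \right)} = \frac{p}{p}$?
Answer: $1$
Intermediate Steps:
$D{\left(p \right)} = 1$
$O = - \frac{1}{7}$ ($O = \frac{\left(-4\right) 1 + 3}{7} = \frac{-4 + 3}{7} = \frac{1}{7} \left(-1\right) = - \frac{1}{7} \approx -0.14286$)
$J = 0$ ($J = - \left(-1\right) 0 = \left(-1\right) 0 = 0$)
$J O + D{\left(h \right)} = 0 \left(- \frac{1}{7}\right) + 1 = 0 + 1 = 1$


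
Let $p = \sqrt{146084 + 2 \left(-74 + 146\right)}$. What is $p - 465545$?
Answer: $-465545 + 2 \sqrt{36557} \approx -4.6516 \cdot 10^{5}$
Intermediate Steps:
$p = 2 \sqrt{36557}$ ($p = \sqrt{146084 + 2 \cdot 72} = \sqrt{146084 + 144} = \sqrt{146228} = 2 \sqrt{36557} \approx 382.4$)
$p - 465545 = 2 \sqrt{36557} - 465545 = -465545 + 2 \sqrt{36557}$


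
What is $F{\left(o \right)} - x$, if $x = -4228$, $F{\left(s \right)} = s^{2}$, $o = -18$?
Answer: $4552$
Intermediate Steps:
$F{\left(o \right)} - x = \left(-18\right)^{2} - -4228 = 324 + 4228 = 4552$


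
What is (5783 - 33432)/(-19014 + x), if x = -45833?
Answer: 27649/64847 ≈ 0.42637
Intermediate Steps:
(5783 - 33432)/(-19014 + x) = (5783 - 33432)/(-19014 - 45833) = -27649/(-64847) = -27649*(-1/64847) = 27649/64847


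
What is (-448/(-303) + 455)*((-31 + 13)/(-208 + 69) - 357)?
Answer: -2287005455/14039 ≈ -1.6290e+5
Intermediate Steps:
(-448/(-303) + 455)*((-31 + 13)/(-208 + 69) - 357) = (-448*(-1/303) + 455)*(-18/(-139) - 357) = (448/303 + 455)*(-18*(-1/139) - 357) = 138313*(18/139 - 357)/303 = (138313/303)*(-49605/139) = -2287005455/14039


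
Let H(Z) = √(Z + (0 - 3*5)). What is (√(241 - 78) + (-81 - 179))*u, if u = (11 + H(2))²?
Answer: (11 + I*√13)²*(-260 + √163) ≈ -26701.0 - 19611.0*I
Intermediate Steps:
H(Z) = √(-15 + Z) (H(Z) = √(Z + (0 - 15)) = √(Z - 15) = √(-15 + Z))
u = (11 + I*√13)² (u = (11 + √(-15 + 2))² = (11 + √(-13))² = (11 + I*√13)² ≈ 108.0 + 79.322*I)
(√(241 - 78) + (-81 - 179))*u = (√(241 - 78) + (-81 - 179))*(11 + I*√13)² = (√163 - 260)*(11 + I*√13)² = (-260 + √163)*(11 + I*√13)² = (11 + I*√13)²*(-260 + √163)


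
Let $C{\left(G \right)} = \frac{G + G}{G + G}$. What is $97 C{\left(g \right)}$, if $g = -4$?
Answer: $97$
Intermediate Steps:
$C{\left(G \right)} = 1$ ($C{\left(G \right)} = \frac{2 G}{2 G} = 2 G \frac{1}{2 G} = 1$)
$97 C{\left(g \right)} = 97 \cdot 1 = 97$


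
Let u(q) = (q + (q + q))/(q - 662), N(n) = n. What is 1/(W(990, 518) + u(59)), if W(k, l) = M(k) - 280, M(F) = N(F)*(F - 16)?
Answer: 201/193759921 ≈ 1.0374e-6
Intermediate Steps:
M(F) = F*(-16 + F) (M(F) = F*(F - 16) = F*(-16 + F))
W(k, l) = -280 + k*(-16 + k) (W(k, l) = k*(-16 + k) - 280 = -280 + k*(-16 + k))
u(q) = 3*q/(-662 + q) (u(q) = (q + 2*q)/(-662 + q) = (3*q)/(-662 + q) = 3*q/(-662 + q))
1/(W(990, 518) + u(59)) = 1/((-280 + 990*(-16 + 990)) + 3*59/(-662 + 59)) = 1/((-280 + 990*974) + 3*59/(-603)) = 1/((-280 + 964260) + 3*59*(-1/603)) = 1/(963980 - 59/201) = 1/(193759921/201) = 201/193759921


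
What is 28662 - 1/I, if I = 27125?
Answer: 777456749/27125 ≈ 28662.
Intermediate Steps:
28662 - 1/I = 28662 - 1/27125 = 777456749/27125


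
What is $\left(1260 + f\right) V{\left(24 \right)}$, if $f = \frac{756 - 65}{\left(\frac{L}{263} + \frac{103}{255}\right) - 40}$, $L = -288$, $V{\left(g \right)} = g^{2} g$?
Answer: $\frac{46892892833280}{2728951} \approx 1.7183 \cdot 10^{7}$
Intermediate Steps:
$V{\left(g \right)} = g^{3}$
$f = - \frac{46341915}{2728951}$ ($f = \frac{756 - 65}{\left(- \frac{288}{263} + \frac{103}{255}\right) - 40} = \frac{691}{\left(\left(-288\right) \frac{1}{263} + 103 \cdot \frac{1}{255}\right) - 40} = \frac{691}{\left(- \frac{288}{263} + \frac{103}{255}\right) - 40} = \frac{691}{- \frac{46351}{67065} - 40} = \frac{691}{- \frac{2728951}{67065}} = 691 \left(- \frac{67065}{2728951}\right) = - \frac{46341915}{2728951} \approx -16.982$)
$\left(1260 + f\right) V{\left(24 \right)} = \left(1260 - \frac{46341915}{2728951}\right) 24^{3} = \frac{3392136345}{2728951} \cdot 13824 = \frac{46892892833280}{2728951}$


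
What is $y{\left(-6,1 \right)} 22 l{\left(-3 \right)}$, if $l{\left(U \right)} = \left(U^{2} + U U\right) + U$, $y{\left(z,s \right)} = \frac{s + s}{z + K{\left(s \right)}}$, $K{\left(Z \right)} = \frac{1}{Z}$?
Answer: $-132$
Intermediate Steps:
$y{\left(z,s \right)} = \frac{2 s}{z + \frac{1}{s}}$ ($y{\left(z,s \right)} = \frac{s + s}{z + \frac{1}{s}} = \frac{2 s}{z + \frac{1}{s}}$)
$l{\left(U \right)} = U + 2 U^{2}$ ($l{\left(U \right)} = \left(U^{2} + U^{2}\right) + U = 2 U^{2} + U = U + 2 U^{2}$)
$y{\left(-6,1 \right)} 22 l{\left(-3 \right)} = \frac{2 \cdot 1^{2}}{1 + 1 \left(-6\right)} 22 \left(- 3 \left(1 + 2 \left(-3\right)\right)\right) = 2 \cdot 1 \frac{1}{1 - 6} \cdot 22 \left(- 3 \left(1 - 6\right)\right) = 2 \cdot 1 \frac{1}{-5} \cdot 22 \left(\left(-3\right) \left(-5\right)\right) = 2 \cdot 1 \left(- \frac{1}{5}\right) 22 \cdot 15 = \left(- \frac{2}{5}\right) 22 \cdot 15 = \left(- \frac{44}{5}\right) 15 = -132$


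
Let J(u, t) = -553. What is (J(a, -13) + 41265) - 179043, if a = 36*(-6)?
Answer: -138331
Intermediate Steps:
a = -216
(J(a, -13) + 41265) - 179043 = (-553 + 41265) - 179043 = 40712 - 179043 = -138331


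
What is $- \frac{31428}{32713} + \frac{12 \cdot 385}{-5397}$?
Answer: $- \frac{15273856}{8407241} \approx -1.8167$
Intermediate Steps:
$- \frac{31428}{32713} + \frac{12 \cdot 385}{-5397} = \left(-31428\right) \frac{1}{32713} + 4620 \left(- \frac{1}{5397}\right) = - \frac{31428}{32713} - \frac{220}{257} = - \frac{15273856}{8407241}$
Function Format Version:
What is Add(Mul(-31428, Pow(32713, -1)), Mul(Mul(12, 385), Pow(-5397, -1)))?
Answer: Rational(-15273856, 8407241) ≈ -1.8167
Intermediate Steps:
Add(Mul(-31428, Pow(32713, -1)), Mul(Mul(12, 385), Pow(-5397, -1))) = Add(Mul(-31428, Rational(1, 32713)), Mul(4620, Rational(-1, 5397))) = Add(Rational(-31428, 32713), Rational(-220, 257)) = Rational(-15273856, 8407241)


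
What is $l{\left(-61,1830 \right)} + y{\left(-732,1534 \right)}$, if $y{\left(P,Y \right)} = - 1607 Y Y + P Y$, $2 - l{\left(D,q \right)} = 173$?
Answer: $-3782644751$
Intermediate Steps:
$l{\left(D,q \right)} = -171$ ($l{\left(D,q \right)} = 2 - 173 = -171$)
$y{\left(P,Y \right)} = - 1607 Y^{2} + P Y$
$l{\left(-61,1830 \right)} + y{\left(-732,1534 \right)} = -171 + 1534 \left(-732 - 2465138\right) = -171 + 1534 \left(-2465870\right) = -171 - 3782644580 = -3782644751$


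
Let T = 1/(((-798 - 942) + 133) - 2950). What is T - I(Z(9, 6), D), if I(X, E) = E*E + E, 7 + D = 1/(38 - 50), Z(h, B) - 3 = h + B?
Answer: -9425443/218736 ≈ -43.091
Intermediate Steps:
Z(h, B) = 3 + B + h (Z(h, B) = 3 + (h + B) = 3 + (B + h) = 3 + B + h)
D = -85/12 (D = -7 + 1/(38 - 50) = -7 + 1/(-12) = -7 - 1/12 = -85/12 ≈ -7.0833)
I(X, E) = E + E² (I(X, E) = E² + E = E + E²)
T = -1/4557 (T = 1/((-1740 + 133) - 2950) = 1/(-1607 - 2950) = 1/(-4557) = -1/4557 ≈ -0.00021944)
T - I(Z(9, 6), D) = -1/4557 - (-85)*(1 - 85/12)/12 = -1/4557 - (-85)*(-73)/(12*12) = -1/4557 - 1*6205/144 = -1/4557 - 6205/144 = -9425443/218736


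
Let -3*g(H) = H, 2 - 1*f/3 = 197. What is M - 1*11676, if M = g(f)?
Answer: -11481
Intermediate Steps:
f = -585 (f = 6 - 3*197 = 6 - 591 = -585)
g(H) = -H/3
M = 195 (M = -⅓*(-585) = 195)
M - 1*11676 = 195 - 1*11676 = 195 - 11676 = -11481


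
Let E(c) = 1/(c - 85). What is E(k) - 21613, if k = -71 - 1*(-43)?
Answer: -2442270/113 ≈ -21613.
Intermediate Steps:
k = -28 (k = -71 + 43 = -28)
E(c) = 1/(-85 + c)
E(k) - 21613 = 1/(-85 - 28) - 21613 = 1/(-113) - 21613 = -1/113 - 21613 = -2442270/113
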